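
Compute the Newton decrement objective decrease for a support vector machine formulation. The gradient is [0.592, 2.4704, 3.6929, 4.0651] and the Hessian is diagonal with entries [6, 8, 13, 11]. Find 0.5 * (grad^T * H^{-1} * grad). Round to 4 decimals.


Step 1: H is diagonal, so H^(-1) * g = [0.0987, 0.3088, 0.2841, 0.3696].
Step 2: g^T H^(-1) g = sum_i g_i^2 / H_ii
  = (0.592)^2/6 + (2.4704)^2/8 + (3.6929)^2/13 + (4.0651)^2/11
  = 0.0584 + 0.7629 + 1.049 + 1.5023 = 3.3726
Step 3: Objective decrease = 0.5 * g^T H^(-1) g = 1.6863


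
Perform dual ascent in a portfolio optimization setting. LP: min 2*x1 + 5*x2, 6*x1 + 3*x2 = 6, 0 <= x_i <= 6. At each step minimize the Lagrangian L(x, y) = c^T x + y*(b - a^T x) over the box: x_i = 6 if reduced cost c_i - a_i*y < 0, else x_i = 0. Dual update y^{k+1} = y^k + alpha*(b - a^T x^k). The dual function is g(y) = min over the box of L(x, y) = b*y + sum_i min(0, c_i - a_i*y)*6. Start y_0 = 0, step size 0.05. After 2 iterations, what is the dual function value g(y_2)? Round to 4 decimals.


Dual ascent for LP: min 2*x1 + 5*x2, 6*x1 + 3*x2 = 6, 0 <= x_i <= 6
Step 1: y^k = 0.0, reduced costs: (2.0, 5.0)
  x^k = (0.0, 0.0), subgradient = b - a^T x = 6.0
  y^{k+1} = 0.0 + 0.05*6.0 = 0.3
Step 2: y^k = 0.3, reduced costs: (0.2, 4.1)
  x^k = (0.0, 0.0), subgradient = b - a^T x = 6.0
  y^{k+1} = 0.3 + 0.05*6.0 = 0.6
Dual objective at y_2 = 0.6: reduced costs (-1.6, 3.2), box minimizer x = (6.0, 0.0)
g(y_2) = b*y + (c1 - a1*y)*x1 + (c2 - a2*y)*x2 = 6*0.6 + (-1.6)*6.0 + 3.2*0.0 = 3.6 - 9.6 + 0.0 = -6.0


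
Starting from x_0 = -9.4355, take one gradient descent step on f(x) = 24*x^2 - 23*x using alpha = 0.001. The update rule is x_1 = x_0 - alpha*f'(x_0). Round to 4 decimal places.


We compute the gradient at x_0 and apply the update.
f'(x) = 48*x - 23
f'(-9.4355) = 48*-9.4355 - 23 = -475.904
x_1 = -9.4355 - 0.001*-475.904 = -8.9596


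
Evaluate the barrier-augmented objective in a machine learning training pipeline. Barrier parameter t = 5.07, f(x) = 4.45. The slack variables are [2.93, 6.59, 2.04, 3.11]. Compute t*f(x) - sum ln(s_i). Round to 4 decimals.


Step 1: Compute log-barrier.
ln values: [1.075, 1.8856, 0.7129, 1.1346]
phi = -(1.075 + 1.8856 + 0.7129 + 1.1346) = -4.8081
Step 2: Compute augmented objective.
t*f(x) = 5.07*4.45 = 22.5615
Total = 22.5615 - 4.8081 = 17.7534


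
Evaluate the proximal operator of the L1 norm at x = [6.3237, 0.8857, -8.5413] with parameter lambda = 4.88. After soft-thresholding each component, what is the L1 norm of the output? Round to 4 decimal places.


Soft-thresholding with lambda = 4.88:
prox(6.3237) = sign(6.3237)*max(|6.3237| - 4.88, 0) = 1.4437
prox(0.8857) = sign(0.8857)*max(|0.8857| - 4.88, 0) = 0.0
prox(-8.5413) = sign(-8.5413)*max(|-8.5413| - 4.88, 0) = -3.6613
prox(x) = [1.4437, 0.0, -3.6613]
||prox(x)||_1 = 1.4437 + 0.0 + 3.6613 = 5.105


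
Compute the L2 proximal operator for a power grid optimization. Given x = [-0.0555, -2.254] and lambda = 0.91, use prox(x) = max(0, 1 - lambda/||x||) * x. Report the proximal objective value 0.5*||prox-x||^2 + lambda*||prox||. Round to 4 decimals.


Step 1: Compute ||x||.
||x|| = 2.2547
Step 2: Compute scaling factor.
scale = max(0, 1 - 0.91/2.2547) = 0.5964
Step 3: prox(x) = [-0.0331, -1.3443]
||prox(x)|| = 1.3447
Step 4: Proximal objective.
0.5*||prox-x||^2 = 0.4141
lambda*||prox|| = 1.2237
Total = 1.6377


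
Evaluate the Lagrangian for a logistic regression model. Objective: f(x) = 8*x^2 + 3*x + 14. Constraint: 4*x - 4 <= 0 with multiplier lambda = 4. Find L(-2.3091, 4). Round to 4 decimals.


Step 1: Evaluate f(x).
f(-2.3091) = 8*(-2.3091)^2 + 3*(-2.3091) + 14 = 49.7282
Step 2: Evaluate g(x).
g(-2.3091) = 4*-2.3091 - 4 = -13.2364
Step 3: Compute Lagrangian.
L = 49.7282 + 4*-13.2364 = -3.2174


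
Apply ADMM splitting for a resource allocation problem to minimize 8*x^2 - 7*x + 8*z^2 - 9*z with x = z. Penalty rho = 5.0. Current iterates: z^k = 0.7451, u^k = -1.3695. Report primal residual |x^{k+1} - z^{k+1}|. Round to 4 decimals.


ADMM iteration with rho = 5.0, z^k = 0.7451, u^k = -1.3695
Step 1: x-update.
Minimize 8*x^2 - 7*x + (5.0/2)*(x - 0.7451 - 1.3695)^2
FOC: (2*8 + 5.0)*x = 7 + 5.0*(0.7451 + 1.3695)
x^{k+1} = 0.8368
Step 2: z-update.
Minimize 8*z^2 - 9*z + (5.0/2)*(0.8368 - z - 1.3695)^2
FOC: (2*8 + 5.0)*z = 9 + 5.0*(0.8368 - 1.3695)
z^{k+1} = 0.3017
Step 3: u-update.
u^{k+1} = -1.3695 + 0.8368 - 0.3017 = -0.8344
Step 4: Primal residual = |0.8368 - 0.3017| = 0.5351


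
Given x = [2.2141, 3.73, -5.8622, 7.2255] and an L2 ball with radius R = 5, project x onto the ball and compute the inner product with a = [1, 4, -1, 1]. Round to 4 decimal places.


Step 1: Compute ||x|| (intermediates to 6 decimals).
||x|| = sqrt(2.2141^2 + 3.73^2 + (-5.8622)^2 + 7.2255^2) = 10.265884
Step 2: Project.
Since ||x|| > R, scale = R/||x|| = 5/10.265884 = 0.48705, proj(x) = scale * x
proj(x) = [1.078377, 1.816697, -2.855185, 3.51918]
Step 3: Dot product.
a^T * proj(x) = 1*1.078377 + 4*1.816697 - 1*(-2.855185) + 1*3.51918 = 14.7195


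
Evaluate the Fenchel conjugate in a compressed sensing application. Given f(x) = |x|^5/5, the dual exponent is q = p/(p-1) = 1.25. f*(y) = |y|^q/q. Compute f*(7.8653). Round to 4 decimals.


The conjugate exponent q satisfies 1/p + 1/q = 1.
p = 5, so q = 5/(5 - 1) = 1.25
|y|^q = 7.8653^1.25 = 13.1718
f*(7.8653) = 13.1718 / 1.25 = 10.5374


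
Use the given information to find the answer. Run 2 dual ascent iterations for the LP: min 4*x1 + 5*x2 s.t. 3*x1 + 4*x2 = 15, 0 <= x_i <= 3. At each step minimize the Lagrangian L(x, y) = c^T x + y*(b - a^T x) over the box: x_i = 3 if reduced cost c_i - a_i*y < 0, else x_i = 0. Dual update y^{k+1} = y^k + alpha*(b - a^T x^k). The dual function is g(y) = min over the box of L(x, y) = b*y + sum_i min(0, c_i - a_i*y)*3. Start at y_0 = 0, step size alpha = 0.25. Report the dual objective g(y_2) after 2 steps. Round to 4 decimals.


Dual ascent for LP: min 4*x1 + 5*x2, 3*x1 + 4*x2 = 15, 0 <= x_i <= 3
Step 1: y^k = 0.0, reduced costs: (4.0, 5.0)
  x^k = (0.0, 0.0), subgradient = b - a^T x = 15.0
  y^{k+1} = 0.0 + 0.25*15.0 = 3.75
Step 2: y^k = 3.75, reduced costs: (-7.25, -10.0)
  x^k = (3.0, 3.0), subgradient = b - a^T x = -6.0
  y^{k+1} = 3.75 + 0.25*-6.0 = 2.25
Dual objective at y_2 = 2.25: reduced costs (-2.75, -4.0), box minimizer x = (3.0, 3.0)
g(y_2) = b*y + (c1 - a1*y)*x1 + (c2 - a2*y)*x2 = 15*2.25 + (-2.75)*3.0 + (-4.0)*3.0 = 33.75 - 8.25 - 12.0 = 13.5


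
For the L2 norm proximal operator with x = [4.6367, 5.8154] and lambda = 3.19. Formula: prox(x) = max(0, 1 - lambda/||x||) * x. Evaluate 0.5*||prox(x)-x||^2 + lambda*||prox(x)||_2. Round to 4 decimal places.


Step 1: Compute ||x||.
||x|| = 7.4376
Step 2: Compute scaling factor.
scale = max(0, 1 - 3.19/7.4376) = 0.5711
Step 3: prox(x) = [2.648, 3.3212]
||prox(x)|| = 4.2476
Step 4: Proximal objective.
0.5*||prox-x||^2 = 5.0881
lambda*||prox|| = 13.5498
Total = 18.6379


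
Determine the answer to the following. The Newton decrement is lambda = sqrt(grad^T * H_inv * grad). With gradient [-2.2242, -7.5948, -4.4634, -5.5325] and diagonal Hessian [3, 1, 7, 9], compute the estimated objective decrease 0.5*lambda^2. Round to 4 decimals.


Step 1: H is diagonal, so H^(-1) * g = [-0.7414, -7.5948, -0.6376, -0.6147].
Step 2: g^T H^(-1) g = sum_i g_i^2 / H_ii
  = (-2.2242)^2/3 + (-7.5948)^2/1 + (-4.4634)^2/7 + (-5.5325)^2/9
  = 1.649 + 57.681 + 2.846 + 3.401 = 65.577
Step 3: Objective decrease = 0.5 * g^T H^(-1) g = 32.7885


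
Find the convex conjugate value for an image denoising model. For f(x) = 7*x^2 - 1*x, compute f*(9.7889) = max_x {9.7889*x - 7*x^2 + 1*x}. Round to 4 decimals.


f*(y) = sup_x {y*x - a*x^2 - b*x} = sup_x {(y-b)*x - a*x^2}
FOC: (y - b) - 2a*x = 0 => x* = (y - b)/(2a)
x* = (9.7889 + 1)/(2*7) = 0.7706
f*(9.7889) = (y-b)^2/(4a) = (9.7889 + 1)^2/(4*7)
= 116.4004/28 = 4.1572


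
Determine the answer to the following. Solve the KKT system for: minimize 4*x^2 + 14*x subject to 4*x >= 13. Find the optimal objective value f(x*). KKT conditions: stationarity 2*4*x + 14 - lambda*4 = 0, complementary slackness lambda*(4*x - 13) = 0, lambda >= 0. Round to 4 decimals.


Step 1: Try lambda = 0 (constraint inactive).
x_unc = -14/(2*4) = -1.75
Check: 4*-1.75 = -7.0 < 13 -- violated!
Step 2: Constraint must be active: 4*x = 13
x* = 13/4 = 3.25
lambda = (2*4*3.25 + 14)/4 = 10.0
Step 3: Compute optimal value.
f(x*) = 4*3.25^2 + 14*3.25 = 87.75


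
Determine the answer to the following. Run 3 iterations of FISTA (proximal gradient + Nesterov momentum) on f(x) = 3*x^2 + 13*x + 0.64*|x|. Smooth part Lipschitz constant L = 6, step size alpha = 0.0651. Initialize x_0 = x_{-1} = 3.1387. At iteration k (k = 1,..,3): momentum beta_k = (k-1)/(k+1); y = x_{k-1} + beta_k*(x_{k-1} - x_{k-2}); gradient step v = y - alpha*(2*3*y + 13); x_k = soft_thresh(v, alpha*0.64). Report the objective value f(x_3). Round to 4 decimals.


FISTA on f(x) = 3*x^2 + 13*x + 0.64*|x|
L = 6, alpha = 0.0651
Iteration 1: beta = 0.0, y = 3.1387 + 0.0*(3.1387 - 3.1387) = 3.1387
  grad(y) = 31.8322, v = y - alpha*grad = 1.0664
  prox(v) = soft_thresh(1.0664, 0.0417) = 1.0248
Iteration 2: beta = 0.3333, y = 1.0248 + 0.3333*(1.0248 - 3.1387) = 0.3201
  grad(y) = 14.9207, v = y - alpha*grad = -0.6512
  prox(v) = soft_thresh(-0.6512, 0.0417) = -0.6096
Iteration 3: beta = 0.5, y = -0.6096 + 0.5*(-0.6096 - 1.0248) = -1.4267
  grad(y) = 4.4397, v = y - alpha*grad = -1.7157
  prox(v) = soft_thresh(-1.7157, 0.0417) = -1.6741
f(x_3) = 3*(-1.6741)^2 + 13*(-1.6741) + 0.64*|-1.6741| = -12.284


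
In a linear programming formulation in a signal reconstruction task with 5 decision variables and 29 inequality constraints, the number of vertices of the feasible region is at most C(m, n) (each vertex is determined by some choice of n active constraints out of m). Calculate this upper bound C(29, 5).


Each vertex corresponds to some choice of n active constraints out of m, so the number of vertices is at most C(m, n) = m! / (n!(m-n)!).
m = 29, n = 5
Numerator: 29 * 28 * 27 * 26 * 25
Denominator: 5! = 120
C(29, 5) = 118755


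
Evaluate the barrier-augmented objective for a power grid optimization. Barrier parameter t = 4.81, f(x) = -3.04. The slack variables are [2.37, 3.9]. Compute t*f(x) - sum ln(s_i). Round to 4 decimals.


Step 1: Compute log-barrier.
ln values: [0.8629, 1.361]
phi = -(0.8629 + 1.361) = -2.2239
Step 2: Compute augmented objective.
t*f(x) = 4.81*-3.04 = -14.6224
Total = -14.6224 - 2.2239 = -16.8463


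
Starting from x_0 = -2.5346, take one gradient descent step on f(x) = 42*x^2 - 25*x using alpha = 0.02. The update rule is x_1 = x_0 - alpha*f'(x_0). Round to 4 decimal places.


We compute the gradient at x_0 and apply the update.
f'(x) = 84*x - 25
f'(-2.5346) = 84*-2.5346 - 25 = -237.9064
x_1 = -2.5346 - 0.02*-237.9064 = 2.2235


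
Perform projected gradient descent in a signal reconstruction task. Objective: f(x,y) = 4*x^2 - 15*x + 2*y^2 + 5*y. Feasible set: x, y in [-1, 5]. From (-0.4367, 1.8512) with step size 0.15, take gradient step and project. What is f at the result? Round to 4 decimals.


Step 1: Compute gradient at (-0.4367, 1.8512).
grad_x = 2*4*-0.4367 - 15 = -18.4936
grad_y = 2*2*1.8512 + 5 = 12.4048
Step 2: Gradient step.
x_raw = -0.4367 - 0.15*-18.4936 = 2.3373
y_raw = 1.8512 - 0.15*12.4048 = -0.0095
Step 3: Project onto [-1, 5].
x_proj = clip(2.3373) = 2.3373
y_proj = clip(-0.0095) = -0.0095
Step 4: Evaluate f.
f(2.3373, -0.0095) = -13.2549


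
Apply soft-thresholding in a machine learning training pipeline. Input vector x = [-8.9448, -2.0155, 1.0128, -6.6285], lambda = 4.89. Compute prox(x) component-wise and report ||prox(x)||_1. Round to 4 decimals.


Soft-thresholding with lambda = 4.89:
prox(-8.9448) = sign(-8.9448)*max(|-8.9448| - 4.89, 0) = -4.0548
prox(-2.0155) = sign(-2.0155)*max(|-2.0155| - 4.89, 0) = 0.0
prox(1.0128) = sign(1.0128)*max(|1.0128| - 4.89, 0) = 0.0
prox(-6.6285) = sign(-6.6285)*max(|-6.6285| - 4.89, 0) = -1.7385
prox(x) = [-4.0548, 0.0, 0.0, -1.7385]
||prox(x)||_1 = 4.0548 + 0.0 + 0.0 + 1.7385 = 5.7933


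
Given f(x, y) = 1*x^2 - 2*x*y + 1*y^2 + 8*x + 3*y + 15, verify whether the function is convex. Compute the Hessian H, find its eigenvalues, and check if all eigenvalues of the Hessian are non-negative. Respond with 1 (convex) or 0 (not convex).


The Hessian of f(x,y) = 1*x^2 - 2*x*y + 1*y^2 + 8*x + 3*y + 15 is:
H = [[2, -2], [-2, 2]]
Trace = 2 + 2 = 4
Determinant = 2*2 - (-2)^2 = 0
Discriminant = (4)^2 - 4*0 = 16.0
Eigenvalues: lambda_1 = 0.0, lambda_2 = 4.0
The function is convex.

1


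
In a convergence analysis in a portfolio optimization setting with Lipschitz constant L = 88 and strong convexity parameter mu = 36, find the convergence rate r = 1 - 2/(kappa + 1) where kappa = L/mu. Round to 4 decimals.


Step 1: Compute the condition number.
kappa = L/mu = 88/36 = 2.4444
Step 2: Compute the convergence rate.
r = 1 - 2/(kappa + 1) = 1 - 2*mu/(L + mu) = (L - mu)/(L + mu) = 52/124 = 0.4194


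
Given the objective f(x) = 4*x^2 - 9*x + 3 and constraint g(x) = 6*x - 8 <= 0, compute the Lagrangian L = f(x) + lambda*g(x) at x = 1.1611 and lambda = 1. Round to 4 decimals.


Step 1: Evaluate f(x).
f(1.1611) = 4*1.1611^2 - 9*1.1611 + 3 = -2.0573
Step 2: Evaluate g(x).
g(1.1611) = 6*1.1611 - 8 = -1.0334
Step 3: Compute Lagrangian.
L = -2.0573 + 1*-1.0334 = -3.0907


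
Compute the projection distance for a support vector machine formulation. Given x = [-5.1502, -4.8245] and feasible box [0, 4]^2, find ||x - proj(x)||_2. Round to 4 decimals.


Project each component onto [0, 4].
clip(-5.1502) = 0.0, clip(-4.8245) = 0.0
Projection = [0.0, 0.0]
Squared diffs: [26.5246, 23.2758]
Distance = sqrt(49.8004) = 7.0569


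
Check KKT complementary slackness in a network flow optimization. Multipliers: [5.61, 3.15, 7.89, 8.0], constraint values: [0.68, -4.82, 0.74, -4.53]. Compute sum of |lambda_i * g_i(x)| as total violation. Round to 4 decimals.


KKT complementary slackness check:
lambda_1 * g_1 = 5.61 * 0.68 = 3.8148
lambda_2 * g_2 = 3.15 * -4.82 = -15.183
lambda_3 * g_3 = 7.89 * 0.74 = 5.8386
lambda_4 * g_4 = 8.0 * -4.53 = -36.24
Total violation = 3.8148 + 15.183 + 5.8386 + 36.24 = 61.0764


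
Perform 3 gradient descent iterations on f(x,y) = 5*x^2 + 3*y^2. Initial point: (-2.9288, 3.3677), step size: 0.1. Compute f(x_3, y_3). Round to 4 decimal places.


Gradient descent on f(x,y) = 5*x^2 + 3*y^2.
Starting point: (-2.9288, 3.3677), alpha = 0.1
Step 1: grad_x = 2*5*-2.9288 = -29.288, grad_y = 2*3*3.3677 = 20.2062
  x_1 = -2.9288 - 0.1*-29.288 = 0.0
  y_1 = 3.3677 - 0.1*20.2062 = 1.3471
Step 2: grad_x = 2*5*0.0 = 0.0, grad_y = 2*3*1.3471 = 8.0825
  x_2 = 0.0 - 0.1*0.0 = 0.0
  y_2 = 1.3471 - 0.1*8.0825 = 0.5388
Step 3: grad_x = 2*5*0.0 = 0.0, grad_y = 2*3*0.5388 = 3.233
  x_3 = 0.0 - 0.1*0.0 = 0.0
  y_3 = 0.5388 - 0.1*3.233 = 0.2155
f(0.0, 0.2155) = 5*0.0^2 + 3*0.2155^2 = 0.1394


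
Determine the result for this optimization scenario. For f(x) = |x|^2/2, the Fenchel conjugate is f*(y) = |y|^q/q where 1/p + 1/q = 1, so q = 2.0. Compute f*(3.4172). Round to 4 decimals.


The conjugate exponent q satisfies 1/p + 1/q = 1.
p = 2, so q = 2/(2 - 1) = 2.0
|y|^q = 3.4172^2.0 = 11.6773
f*(3.4172) = 11.6773 / 2.0 = 5.8386


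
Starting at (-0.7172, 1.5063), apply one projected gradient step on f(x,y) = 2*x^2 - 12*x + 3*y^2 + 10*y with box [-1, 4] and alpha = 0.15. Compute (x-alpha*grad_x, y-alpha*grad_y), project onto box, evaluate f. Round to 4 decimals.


Step 1: Compute gradient at (-0.7172, 1.5063).
grad_x = 2*2*-0.7172 - 12 = -14.8688
grad_y = 2*3*1.5063 + 10 = 19.0378
Step 2: Gradient step.
x_raw = -0.7172 - 0.15*-14.8688 = 1.5131
y_raw = 1.5063 - 0.15*19.0378 = -1.3494
Step 3: Project onto [-1, 4].
x_proj = clip(1.5131) = 1.5131
y_proj = clip(-1.3494) = -1.0
Step 4: Evaluate f.
f(1.5131, -1.0) = -20.5784


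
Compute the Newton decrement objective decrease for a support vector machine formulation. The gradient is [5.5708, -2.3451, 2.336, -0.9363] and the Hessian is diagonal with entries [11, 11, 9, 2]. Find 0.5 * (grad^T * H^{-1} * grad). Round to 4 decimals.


Step 1: H is diagonal, so H^(-1) * g = [0.5064, -0.2132, 0.2596, -0.4682].
Step 2: g^T H^(-1) g = sum_i g_i^2 / H_ii
  = (5.5708)^2/11 + (-2.3451)^2/11 + (2.336)^2/9 + (-0.9363)^2/2
  = 2.8213 + 0.5 + 0.6063 + 0.4383 = 4.3659
Step 3: Objective decrease = 0.5 * g^T H^(-1) g = 2.1829


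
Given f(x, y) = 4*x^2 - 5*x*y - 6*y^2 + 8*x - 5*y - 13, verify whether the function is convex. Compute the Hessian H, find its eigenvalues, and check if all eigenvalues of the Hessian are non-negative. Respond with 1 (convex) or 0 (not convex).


The Hessian of f(x,y) = 4*x^2 - 5*x*y - 6*y^2 + 8*x - 5*y - 13 is:
H = [[8, -5], [-5, -12]]
Trace = 8 - 12 = -4
Determinant = 8*-12 - (-5)^2 = -121
Discriminant = (-4)^2 - 4*-121 = 500.0
Eigenvalues: lambda_1 = -13.1803, lambda_2 = 9.1803
The function is not convex.

0


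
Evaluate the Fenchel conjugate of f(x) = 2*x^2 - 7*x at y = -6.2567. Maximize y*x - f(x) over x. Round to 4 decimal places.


f*(y) = sup_x {y*x - a*x^2 - b*x} = sup_x {(y-b)*x - a*x^2}
FOC: (y - b) - 2a*x = 0 => x* = (y - b)/(2a)
x* = (-6.2567 + 7)/(2*2) = 0.1858
f*(-6.2567) = (y-b)^2/(4a) = (-6.2567 + 7)^2/(4*2)
= 0.5525/8 = 0.0691


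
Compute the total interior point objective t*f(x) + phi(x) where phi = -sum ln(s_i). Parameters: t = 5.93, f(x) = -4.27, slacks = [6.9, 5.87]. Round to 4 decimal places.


Step 1: Compute log-barrier.
ln values: [1.9315, 1.7699]
phi = -(1.9315 + 1.7699) = -3.7014
Step 2: Compute augmented objective.
t*f(x) = 5.93*-4.27 = -25.3211
Total = -25.3211 - 3.7014 = -29.0225


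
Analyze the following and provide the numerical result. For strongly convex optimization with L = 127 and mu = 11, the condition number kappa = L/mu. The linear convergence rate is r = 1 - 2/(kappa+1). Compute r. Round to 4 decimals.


Step 1: Compute the condition number.
kappa = L/mu = 127/11 = 11.5455
Step 2: Compute the convergence rate.
r = 1 - 2/(kappa + 1) = 1 - 2*mu/(L + mu) = (L - mu)/(L + mu) = 116/138 = 0.8406


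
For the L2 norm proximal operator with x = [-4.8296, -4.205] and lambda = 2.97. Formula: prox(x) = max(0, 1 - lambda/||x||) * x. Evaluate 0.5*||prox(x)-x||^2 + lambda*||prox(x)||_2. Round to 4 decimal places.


Step 1: Compute ||x||.
||x|| = 6.4037
Step 2: Compute scaling factor.
scale = max(0, 1 - 2.97/6.4037) = 0.5362
Step 3: prox(x) = [-2.5897, -2.2547]
||prox(x)|| = 3.4337
Step 4: Proximal objective.
0.5*||prox-x||^2 = 4.4105
lambda*||prox|| = 10.1981
Total = 14.6085


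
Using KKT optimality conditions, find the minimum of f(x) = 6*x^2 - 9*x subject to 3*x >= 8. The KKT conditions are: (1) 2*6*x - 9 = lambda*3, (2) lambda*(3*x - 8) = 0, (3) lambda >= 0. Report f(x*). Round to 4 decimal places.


Step 1: Try lambda = 0 (constraint inactive).
x_unc = 9/(2*6) = 0.75
Check: 3*0.75 = 2.25 < 8 -- violated!
Step 2: Constraint must be active: 3*x = 8
x* = 8/3 = 2.6667 (rounded; the exact value 8/3 is used below)
lambda = (2*6*(8/3) - 9)/3 = 7.6667
Step 3: Compute optimal value.
f(x*) = 6*(8/3)^2 - 9*(8/3) = 18.6667


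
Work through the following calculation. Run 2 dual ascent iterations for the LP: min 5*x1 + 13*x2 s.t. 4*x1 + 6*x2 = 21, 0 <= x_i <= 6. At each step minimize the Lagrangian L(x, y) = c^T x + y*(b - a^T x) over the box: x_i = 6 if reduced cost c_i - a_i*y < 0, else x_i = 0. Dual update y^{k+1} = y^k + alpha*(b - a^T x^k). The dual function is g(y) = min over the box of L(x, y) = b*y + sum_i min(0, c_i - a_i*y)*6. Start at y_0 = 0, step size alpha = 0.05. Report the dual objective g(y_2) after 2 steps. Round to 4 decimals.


Dual ascent for LP: min 5*x1 + 13*x2, 4*x1 + 6*x2 = 21, 0 <= x_i <= 6
Step 1: y^k = 0.0, reduced costs: (5.0, 13.0)
  x^k = (0.0, 0.0), subgradient = b - a^T x = 21.0
  y^{k+1} = 0.0 + 0.05*21.0 = 1.05
Step 2: y^k = 1.05, reduced costs: (0.8, 6.7)
  x^k = (0.0, 0.0), subgradient = b - a^T x = 21.0
  y^{k+1} = 1.05 + 0.05*21.0 = 2.1
Dual objective at y_2 = 2.1: reduced costs (-3.4, 0.4), box minimizer x = (6.0, 0.0)
g(y_2) = b*y + (c1 - a1*y)*x1 + (c2 - a2*y)*x2 = 21*2.1 + (-3.4)*6.0 + 0.4*0.0 = 44.1 - 20.4 + 0.0 = 23.7


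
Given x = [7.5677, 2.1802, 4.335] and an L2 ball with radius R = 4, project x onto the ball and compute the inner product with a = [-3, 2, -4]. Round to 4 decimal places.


Step 1: Compute ||x|| (intermediates to 6 decimals).
||x|| = sqrt(7.5677^2 + 2.1802^2 + 4.335^2) = 8.989749
Step 2: Project.
Since ||x|| > R, scale = R/||x|| = 4/8.989749 = 0.444951, proj(x) = scale * x
proj(x) = [3.367256, 0.970082, 1.928863]
Step 3: Dot product.
a^T * proj(x) = -3*3.367256 + 2*0.970082 - 4*1.928863 = -15.8771


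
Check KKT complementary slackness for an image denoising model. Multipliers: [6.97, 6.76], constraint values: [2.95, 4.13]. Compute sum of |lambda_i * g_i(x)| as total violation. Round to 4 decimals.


KKT complementary slackness check:
lambda_1 * g_1 = 6.97 * 2.95 = 20.5615
lambda_2 * g_2 = 6.76 * 4.13 = 27.9188
Total violation = 20.5615 + 27.9188 = 48.4803


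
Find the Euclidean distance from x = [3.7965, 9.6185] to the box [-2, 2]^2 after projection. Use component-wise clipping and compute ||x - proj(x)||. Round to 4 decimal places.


Project each component onto [-2, 2].
clip(3.7965) = 2.0, clip(9.6185) = 2.0
Projection = [2.0, 2.0]
Squared diffs: [3.2274, 58.0415]
Distance = sqrt(61.2689) = 7.8274


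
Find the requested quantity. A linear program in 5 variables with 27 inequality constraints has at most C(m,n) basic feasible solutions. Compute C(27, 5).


Each vertex corresponds to some choice of n active constraints out of m, so the number of vertices is at most C(m, n) = m! / (n!(m-n)!).
m = 27, n = 5
Numerator: 27 * 26 * 25 * 24 * 23
Denominator: 5! = 120
C(27, 5) = 80730


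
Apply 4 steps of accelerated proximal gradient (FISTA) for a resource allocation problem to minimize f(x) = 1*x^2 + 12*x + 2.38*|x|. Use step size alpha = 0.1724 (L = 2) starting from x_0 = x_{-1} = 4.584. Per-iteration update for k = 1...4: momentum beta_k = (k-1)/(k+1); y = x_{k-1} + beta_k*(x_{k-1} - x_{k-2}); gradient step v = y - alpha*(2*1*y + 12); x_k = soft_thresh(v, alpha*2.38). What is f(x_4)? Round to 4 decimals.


FISTA on f(x) = 1*x^2 + 12*x + 2.38*|x|
L = 2, alpha = 0.1724
Iteration 1: beta = 0.0, y = 4.584 + 0.0*(4.584 - 4.584) = 4.584
  grad(y) = 21.168, v = y - alpha*grad = 0.9346
  prox(v) = soft_thresh(0.9346, 0.4103) = 0.5243
Iteration 2: beta = 0.3333, y = 0.5243 + 0.3333*(0.5243 - 4.584) = -0.8289
  grad(y) = 10.3422, v = y - alpha*grad = -2.6119
  prox(v) = soft_thresh(-2.6119, 0.4103) = -2.2016
Iteration 3: beta = 0.5, y = -2.2016 + 0.5*(-2.2016 - 0.5243) = -3.5645
  grad(y) = 4.8709, v = y - alpha*grad = -4.4043
  prox(v) = soft_thresh(-4.4043, 0.4103) = -3.994
Iteration 4: beta = 0.6, y = -3.994 + 0.6*(-3.994 + 2.2016) = -5.0694
  grad(y) = 1.8612, v = y - alpha*grad = -5.3903
  prox(v) = soft_thresh(-5.3903, 0.4103) = -4.98
f(x_4) = 1*(-4.98)^2 + 12*(-4.98) + 2.38*|-4.98| = -23.1072


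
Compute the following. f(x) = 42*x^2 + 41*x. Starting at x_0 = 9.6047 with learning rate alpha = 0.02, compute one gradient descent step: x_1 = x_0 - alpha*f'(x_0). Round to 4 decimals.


We compute the gradient at x_0 and apply the update.
f'(x) = 84*x + 41
f'(9.6047) = 84*9.6047 + 41 = 847.7948
x_1 = 9.6047 - 0.02*847.7948 = -7.3512


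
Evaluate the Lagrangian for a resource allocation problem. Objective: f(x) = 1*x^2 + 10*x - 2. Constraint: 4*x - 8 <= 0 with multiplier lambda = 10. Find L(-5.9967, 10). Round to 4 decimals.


Step 1: Evaluate f(x).
f(-5.9967) = 1*(-5.9967)^2 + 10*(-5.9967) - 2 = -26.0066
Step 2: Evaluate g(x).
g(-5.9967) = 4*-5.9967 - 8 = -31.9868
Step 3: Compute Lagrangian.
L = -26.0066 + 10*-31.9868 = -345.8746


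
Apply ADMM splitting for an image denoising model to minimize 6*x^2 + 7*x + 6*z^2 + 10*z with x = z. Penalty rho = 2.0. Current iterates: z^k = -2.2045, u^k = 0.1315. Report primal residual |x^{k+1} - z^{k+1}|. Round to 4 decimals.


ADMM iteration with rho = 2.0, z^k = -2.2045, u^k = 0.1315
Step 1: x-update.
Minimize 6*x^2 + 7*x + (2.0/2)*(x + 2.2045 + 0.1315)^2
FOC: (2*6 + 2.0)*x = -7 + 2.0*(-2.2045 - 0.1315)
x^{k+1} = -0.8337
Step 2: z-update.
Minimize 6*z^2 + 10*z + (2.0/2)*(-0.8337 - z + 0.1315)^2
FOC: (2*6 + 2.0)*z = -10 + 2.0*(-0.8337 + 0.1315)
z^{k+1} = -0.8146
Step 3: u-update.
u^{k+1} = 0.1315 - 0.8337 + 0.8146 = 0.1124
Step 4: Primal residual = |-0.8337 + 0.8146| = 0.0191


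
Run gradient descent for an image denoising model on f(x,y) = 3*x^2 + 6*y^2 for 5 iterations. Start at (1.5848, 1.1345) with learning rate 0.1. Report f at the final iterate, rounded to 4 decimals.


Gradient descent on f(x,y) = 3*x^2 + 6*y^2.
Starting point: (1.5848, 1.1345), alpha = 0.1
Step 1: grad_x = 2*3*1.5848 = 9.5088, grad_y = 2*6*1.1345 = 13.614
  x_1 = 1.5848 - 0.1*9.5088 = 0.6339
  y_1 = 1.1345 - 0.1*13.614 = -0.2269
Step 2: grad_x = 2*3*0.6339 = 3.8035, grad_y = 2*6*-0.2269 = -2.7228
  x_2 = 0.6339 - 0.1*3.8035 = 0.2536
  y_2 = -0.2269 - 0.1*-2.7228 = 0.0454
Step 3: grad_x = 2*3*0.2536 = 1.5214, grad_y = 2*6*0.0454 = 0.5446
  x_3 = 0.2536 - 0.1*1.5214 = 0.1014
  y_3 = 0.0454 - 0.1*0.5446 = -0.0091
Step 4: grad_x = 2*3*0.1014 = 0.6086, grad_y = 2*6*-0.0091 = -0.1089
  x_4 = 0.1014 - 0.1*0.6086 = 0.0406
  y_4 = -0.0091 - 0.1*-0.1089 = 0.0018
Step 5: grad_x = 2*3*0.0406 = 0.2434, grad_y = 2*6*0.0018 = 0.0218
  x_5 = 0.0406 - 0.1*0.2434 = 0.0162
  y_5 = 0.0018 - 0.1*0.0218 = -0.0004
f(0.0162, -0.0004) = 3*0.0162^2 + 6*(-0.0004)^2 = 0.0008


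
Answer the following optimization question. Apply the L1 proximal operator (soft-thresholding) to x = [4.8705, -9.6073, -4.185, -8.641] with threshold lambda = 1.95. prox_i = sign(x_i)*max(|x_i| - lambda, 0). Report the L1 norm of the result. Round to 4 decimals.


Soft-thresholding with lambda = 1.95:
prox(4.8705) = sign(4.8705)*max(|4.8705| - 1.95, 0) = 2.9205
prox(-9.6073) = sign(-9.6073)*max(|-9.6073| - 1.95, 0) = -7.6573
prox(-4.185) = sign(-4.185)*max(|-4.185| - 1.95, 0) = -2.235
prox(-8.641) = sign(-8.641)*max(|-8.641| - 1.95, 0) = -6.691
prox(x) = [2.9205, -7.6573, -2.235, -6.691]
||prox(x)||_1 = 2.9205 + 7.6573 + 2.235 + 6.691 = 19.5038


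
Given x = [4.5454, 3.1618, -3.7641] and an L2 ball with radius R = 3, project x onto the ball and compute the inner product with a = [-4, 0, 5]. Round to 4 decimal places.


Step 1: Compute ||x|| (intermediates to 6 decimals).
||x|| = sqrt(4.5454^2 + 3.1618^2 + (-3.7641)^2) = 6.695229
Step 2: Project.
Since ||x|| > R, scale = R/||x|| = 3/6.695229 = 0.44808, proj(x) = scale * x
proj(x) = [2.036703, 1.416739, -1.686618]
Step 3: Dot product.
a^T * proj(x) = -4*2.036703 + 0*1.416739 + 5*(-1.686618) = -16.5799


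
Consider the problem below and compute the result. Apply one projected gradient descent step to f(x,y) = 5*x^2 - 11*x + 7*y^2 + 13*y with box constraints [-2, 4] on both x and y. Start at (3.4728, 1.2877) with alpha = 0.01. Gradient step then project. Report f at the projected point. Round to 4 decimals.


Step 1: Compute gradient at (3.4728, 1.2877).
grad_x = 2*5*3.4728 - 11 = 23.728
grad_y = 2*7*1.2877 + 13 = 31.0278
Step 2: Gradient step.
x_raw = 3.4728 - 0.01*23.728 = 3.2355
y_raw = 1.2877 - 0.01*31.0278 = 0.9774
Step 3: Project onto [-2, 4].
x_proj = clip(3.2355) = 3.2355
y_proj = clip(0.9774) = 0.9774
Step 4: Evaluate f.
f(3.2355, 0.9774) = 36.1462


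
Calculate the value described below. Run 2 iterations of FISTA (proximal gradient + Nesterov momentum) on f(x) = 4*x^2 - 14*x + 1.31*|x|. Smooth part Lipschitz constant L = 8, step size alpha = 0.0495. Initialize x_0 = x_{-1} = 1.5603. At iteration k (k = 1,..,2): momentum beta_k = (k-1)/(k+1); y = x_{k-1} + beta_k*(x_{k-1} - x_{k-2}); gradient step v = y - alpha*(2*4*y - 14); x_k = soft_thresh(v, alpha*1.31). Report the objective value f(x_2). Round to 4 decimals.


FISTA on f(x) = 4*x^2 - 14*x + 1.31*|x|
L = 8, alpha = 0.0495
Iteration 1: beta = 0.0, y = 1.5603 + 0.0*(1.5603 - 1.5603) = 1.5603
  grad(y) = -1.5176, v = y - alpha*grad = 1.6354
  prox(v) = soft_thresh(1.6354, 0.0648) = 1.5706
Iteration 2: beta = 0.3333, y = 1.5706 + 0.3333*(1.5706 - 1.5603) = 1.574
  grad(y) = -1.408, v = y - alpha*grad = 1.6437
  prox(v) = soft_thresh(1.6437, 0.0648) = 1.5789
f(x_2) = 4*1.5789^2 - 14*1.5789 + 1.31*|1.5789| = -10.0645


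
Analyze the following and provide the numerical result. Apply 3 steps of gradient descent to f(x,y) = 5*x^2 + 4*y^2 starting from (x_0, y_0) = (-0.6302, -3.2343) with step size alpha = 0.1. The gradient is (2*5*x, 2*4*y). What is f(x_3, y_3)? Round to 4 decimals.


Gradient descent on f(x,y) = 5*x^2 + 4*y^2.
Starting point: (-0.6302, -3.2343), alpha = 0.1
Step 1: grad_x = 2*5*-0.6302 = -6.302, grad_y = 2*4*-3.2343 = -25.8744
  x_1 = -0.6302 - 0.1*-6.302 = 0.0
  y_1 = -3.2343 - 0.1*-25.8744 = -0.6469
Step 2: grad_x = 2*5*0.0 = 0.0, grad_y = 2*4*-0.6469 = -5.1749
  x_2 = 0.0 - 0.1*0.0 = 0.0
  y_2 = -0.6469 - 0.1*-5.1749 = -0.1294
Step 3: grad_x = 2*5*0.0 = 0.0, grad_y = 2*4*-0.1294 = -1.035
  x_3 = 0.0 - 0.1*0.0 = 0.0
  y_3 = -0.1294 - 0.1*-1.035 = -0.0259
f(0.0, -0.0259) = 5*0.0^2 + 4*(-0.0259)^2 = 0.0027


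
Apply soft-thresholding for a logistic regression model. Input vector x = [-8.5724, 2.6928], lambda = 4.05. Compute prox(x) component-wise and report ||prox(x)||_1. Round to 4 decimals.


Soft-thresholding with lambda = 4.05:
prox(-8.5724) = sign(-8.5724)*max(|-8.5724| - 4.05, 0) = -4.5224
prox(2.6928) = sign(2.6928)*max(|2.6928| - 4.05, 0) = 0.0
prox(x) = [-4.5224, 0.0]
||prox(x)||_1 = 4.5224 + 0.0 = 4.5224


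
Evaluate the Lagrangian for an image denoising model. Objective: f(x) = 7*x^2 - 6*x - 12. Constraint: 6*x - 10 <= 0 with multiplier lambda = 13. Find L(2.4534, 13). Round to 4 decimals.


Step 1: Evaluate f(x).
f(2.4534) = 7*2.4534^2 - 6*2.4534 - 12 = 15.4138
Step 2: Evaluate g(x).
g(2.4534) = 6*2.4534 - 10 = 4.7204
Step 3: Compute Lagrangian.
L = 15.4138 + 13*4.7204 = 76.779


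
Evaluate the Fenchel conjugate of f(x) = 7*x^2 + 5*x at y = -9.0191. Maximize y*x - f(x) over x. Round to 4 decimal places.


f*(y) = sup_x {y*x - a*x^2 - b*x} = sup_x {(y-b)*x - a*x^2}
FOC: (y - b) - 2a*x = 0 => x* = (y - b)/(2a)
x* = (-9.0191 - 5)/(2*7) = -1.0014
f*(-9.0191) = (y-b)^2/(4a) = (-9.0191 - 5)^2/(4*7)
= 196.5352/28 = 7.0191


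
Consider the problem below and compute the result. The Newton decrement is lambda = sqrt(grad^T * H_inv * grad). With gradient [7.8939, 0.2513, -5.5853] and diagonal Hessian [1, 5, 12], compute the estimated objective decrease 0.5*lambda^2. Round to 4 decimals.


Step 1: H is diagonal, so H^(-1) * g = [7.8939, 0.0503, -0.4654].
Step 2: g^T H^(-1) g = sum_i g_i^2 / H_ii
  = (7.8939)^2/1 + (0.2513)^2/5 + (-5.5853)^2/12
  = 62.3137 + 0.0126 + 2.5996 = 64.9259
Step 3: Objective decrease = 0.5 * g^T H^(-1) g = 32.463


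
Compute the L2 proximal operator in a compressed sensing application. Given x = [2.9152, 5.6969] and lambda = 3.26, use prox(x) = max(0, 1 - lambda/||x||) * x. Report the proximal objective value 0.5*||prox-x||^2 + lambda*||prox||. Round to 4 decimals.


Step 1: Compute ||x||.
||x|| = 6.3995
Step 2: Compute scaling factor.
scale = max(0, 1 - 3.26/6.3995) = 0.4906
Step 3: prox(x) = [1.4301, 2.7948]
||prox(x)|| = 3.1395
Step 4: Proximal objective.
0.5*||prox-x||^2 = 5.3138
lambda*||prox|| = 10.2348
Total = 15.5484


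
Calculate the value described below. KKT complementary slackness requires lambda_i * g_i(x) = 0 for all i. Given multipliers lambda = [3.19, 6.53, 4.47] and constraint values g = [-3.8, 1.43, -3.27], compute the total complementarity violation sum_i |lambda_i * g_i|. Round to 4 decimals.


KKT complementary slackness check:
lambda_1 * g_1 = 3.19 * -3.8 = -12.122
lambda_2 * g_2 = 6.53 * 1.43 = 9.3379
lambda_3 * g_3 = 4.47 * -3.27 = -14.6169
Total violation = 12.122 + 9.3379 + 14.6169 = 36.0768


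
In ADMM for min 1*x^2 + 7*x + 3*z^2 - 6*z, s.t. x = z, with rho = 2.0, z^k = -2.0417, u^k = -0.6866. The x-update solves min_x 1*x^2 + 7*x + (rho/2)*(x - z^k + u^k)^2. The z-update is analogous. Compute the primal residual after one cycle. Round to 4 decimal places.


ADMM iteration with rho = 2.0, z^k = -2.0417, u^k = -0.6866
Step 1: x-update.
Minimize 1*x^2 + 7*x + (2.0/2)*(x + 2.0417 - 0.6866)^2
FOC: (2*1 + 2.0)*x = -7 + 2.0*(-2.0417 + 0.6866)
x^{k+1} = -2.4276
Step 2: z-update.
Minimize 3*z^2 - 6*z + (2.0/2)*(-2.4276 - z - 0.6866)^2
FOC: (2*3 + 2.0)*z = 6 + 2.0*(-2.4276 - 0.6866)
z^{k+1} = -0.0285
Step 3: u-update.
u^{k+1} = -0.6866 - 2.4276 + 0.0285 = -3.0856
Step 4: Primal residual = |-2.4276 + 0.0285| = 2.399


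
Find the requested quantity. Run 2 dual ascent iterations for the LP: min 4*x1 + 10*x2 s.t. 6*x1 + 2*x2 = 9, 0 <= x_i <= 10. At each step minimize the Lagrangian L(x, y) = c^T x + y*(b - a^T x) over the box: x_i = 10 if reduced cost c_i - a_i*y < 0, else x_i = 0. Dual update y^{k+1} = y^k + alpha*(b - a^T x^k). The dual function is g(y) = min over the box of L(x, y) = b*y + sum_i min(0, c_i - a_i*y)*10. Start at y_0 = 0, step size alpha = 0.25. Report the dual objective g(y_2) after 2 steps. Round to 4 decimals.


Dual ascent for LP: min 4*x1 + 10*x2, 6*x1 + 2*x2 = 9, 0 <= x_i <= 10
Step 1: y^k = 0.0, reduced costs: (4.0, 10.0)
  x^k = (0.0, 0.0), subgradient = b - a^T x = 9.0
  y^{k+1} = 0.0 + 0.25*9.0 = 2.25
Step 2: y^k = 2.25, reduced costs: (-9.5, 5.5)
  x^k = (10.0, 0.0), subgradient = b - a^T x = -51.0
  y^{k+1} = 2.25 + 0.25*-51.0 = -10.5
Dual objective at y_2 = -10.5: reduced costs (67.0, 31.0), box minimizer x = (0.0, 0.0)
g(y_2) = b*y + (c1 - a1*y)*x1 + (c2 - a2*y)*x2 = 9*(-10.5) + 67.0*0.0 + 31.0*0.0 = -94.5 + 0.0 + 0.0 = -94.5


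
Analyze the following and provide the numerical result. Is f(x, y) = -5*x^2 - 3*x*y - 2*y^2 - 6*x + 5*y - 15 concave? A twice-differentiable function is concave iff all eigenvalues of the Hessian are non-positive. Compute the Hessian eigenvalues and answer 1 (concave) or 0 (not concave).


The Hessian of f(x,y) = -5*x^2 - 3*x*y - 2*y^2 - 6*x + 5*y - 15 is:
H = [[-10, -3], [-3, -4]]
Trace = -10 - 4 = -14
Determinant = -10*-4 - (-3)^2 = 31
Discriminant = (-14)^2 - 4*31 = 72.0
Eigenvalues: lambda_1 = -11.2426, lambda_2 = -2.7574
The function is concave.

1


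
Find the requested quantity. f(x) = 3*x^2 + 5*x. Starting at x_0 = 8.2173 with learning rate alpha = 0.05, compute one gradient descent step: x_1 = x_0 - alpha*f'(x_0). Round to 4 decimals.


We compute the gradient at x_0 and apply the update.
f'(x) = 6*x + 5
f'(8.2173) = 6*8.2173 + 5 = 54.3038
x_1 = 8.2173 - 0.05*54.3038 = 5.5021


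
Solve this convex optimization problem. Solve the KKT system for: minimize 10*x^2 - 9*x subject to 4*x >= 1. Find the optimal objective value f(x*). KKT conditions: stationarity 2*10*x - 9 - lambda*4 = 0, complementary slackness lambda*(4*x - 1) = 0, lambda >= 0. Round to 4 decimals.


Step 1: Try lambda = 0 (constraint inactive).
Stationarity: 2*10*x - 9 = 0
x* = 9/(2*10) = 0.45
Check constraint: 4*0.45 = 1.8 >= 1 -- satisfied.
Step 2: Compute optimal value.
f(x*) = 10*0.45^2 - 9*0.45 = -2.025


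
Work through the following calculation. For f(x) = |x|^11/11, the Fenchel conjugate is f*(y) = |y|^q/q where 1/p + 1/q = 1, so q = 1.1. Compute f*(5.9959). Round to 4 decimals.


The conjugate exponent q satisfies 1/p + 1/q = 1.
p = 11, so q = 11/(11 - 1) = 1.1
|y|^q = 5.9959^1.1 = 7.172
f*(5.9959) = 7.172 / 1.1 = 6.52


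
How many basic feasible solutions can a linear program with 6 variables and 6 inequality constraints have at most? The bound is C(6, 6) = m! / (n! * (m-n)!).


Each vertex corresponds to some choice of n active constraints out of m, so the number of vertices is at most C(m, n) = m! / (n!(m-n)!).
m = 6, n = 6
Numerator: 6 * 5 * 4 * 3 * 2 * 1
Denominator: 6! = 720
C(6, 6) = 1


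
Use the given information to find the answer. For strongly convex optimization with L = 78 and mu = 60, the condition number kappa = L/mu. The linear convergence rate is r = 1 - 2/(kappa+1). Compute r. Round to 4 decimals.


Step 1: Compute the condition number.
kappa = L/mu = 78/60 = 1.3
Step 2: Compute the convergence rate.
r = 1 - 2/(kappa + 1) = 1 - 2*mu/(L + mu) = (L - mu)/(L + mu) = 18/138 = 0.1304


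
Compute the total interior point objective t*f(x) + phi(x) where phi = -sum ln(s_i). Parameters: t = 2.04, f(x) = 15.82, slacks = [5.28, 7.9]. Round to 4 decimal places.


Step 1: Compute log-barrier.
ln values: [1.6639, 2.0669]
phi = -(1.6639 + 2.0669) = -3.7308
Step 2: Compute augmented objective.
t*f(x) = 2.04*15.82 = 32.2728
Total = 32.2728 - 3.7308 = 28.542


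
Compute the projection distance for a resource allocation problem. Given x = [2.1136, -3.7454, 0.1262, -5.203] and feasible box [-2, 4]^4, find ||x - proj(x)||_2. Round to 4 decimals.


Project each component onto [-2, 4].
clip(2.1136) = 2.1136, clip(-3.7454) = -2.0, clip(0.1262) = 0.1262, clip(-5.203) = -2.0
Projection = [2.1136, -2.0, 0.1262, -2.0]
Squared diffs: [0.0, 3.0464, 0.0, 10.2592]
Distance = sqrt(13.3056) = 3.6477


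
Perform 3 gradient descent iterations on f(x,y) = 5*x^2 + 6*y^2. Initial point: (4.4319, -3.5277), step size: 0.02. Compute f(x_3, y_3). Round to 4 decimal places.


Gradient descent on f(x,y) = 5*x^2 + 6*y^2.
Starting point: (4.4319, -3.5277), alpha = 0.02
Step 1: grad_x = 2*5*4.4319 = 44.319, grad_y = 2*6*-3.5277 = -42.3324
  x_1 = 4.4319 - 0.02*44.319 = 3.5455
  y_1 = -3.5277 - 0.02*-42.3324 = -2.6811
Step 2: grad_x = 2*5*3.5455 = 35.4552, grad_y = 2*6*-2.6811 = -32.1726
  x_2 = 3.5455 - 0.02*35.4552 = 2.8364
  y_2 = -2.6811 - 0.02*-32.1726 = -2.0376
Step 3: grad_x = 2*5*2.8364 = 28.3642, grad_y = 2*6*-2.0376 = -24.4512
  x_3 = 2.8364 - 0.02*28.3642 = 2.2691
  y_3 = -2.0376 - 0.02*-24.4512 = -1.5486
f(2.2691, -1.5486) = 5*2.2691^2 + 6*(-1.5486)^2 = 40.1333


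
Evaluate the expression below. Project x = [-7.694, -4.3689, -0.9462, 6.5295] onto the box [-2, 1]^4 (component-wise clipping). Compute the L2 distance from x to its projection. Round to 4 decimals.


Project each component onto [-2, 1].
clip(-7.694) = -2.0, clip(-4.3689) = -2.0, clip(-0.9462) = -0.9462, clip(6.5295) = 1.0
Projection = [-2.0, -2.0, -0.9462, 1.0]
Squared diffs: [32.4216, 5.6117, 0.0, 30.5754]
Distance = sqrt(68.6087) = 8.283


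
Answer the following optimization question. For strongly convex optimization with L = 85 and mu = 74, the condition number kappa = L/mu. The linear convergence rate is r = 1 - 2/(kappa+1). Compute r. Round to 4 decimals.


Step 1: Compute the condition number.
kappa = L/mu = 85/74 = 1.1486
Step 2: Compute the convergence rate.
r = 1 - 2/(kappa + 1) = 1 - 2*mu/(L + mu) = (L - mu)/(L + mu) = 11/159 = 0.0692


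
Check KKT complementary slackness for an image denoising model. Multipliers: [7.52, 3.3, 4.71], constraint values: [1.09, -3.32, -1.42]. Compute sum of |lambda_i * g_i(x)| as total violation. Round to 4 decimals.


KKT complementary slackness check:
lambda_1 * g_1 = 7.52 * 1.09 = 8.1968
lambda_2 * g_2 = 3.3 * -3.32 = -10.956
lambda_3 * g_3 = 4.71 * -1.42 = -6.6882
Total violation = 8.1968 + 10.956 + 6.6882 = 25.841


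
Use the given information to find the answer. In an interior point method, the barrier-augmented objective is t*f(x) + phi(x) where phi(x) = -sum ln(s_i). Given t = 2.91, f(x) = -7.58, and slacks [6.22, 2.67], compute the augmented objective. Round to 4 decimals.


Step 1: Compute log-barrier.
ln values: [1.8278, 0.9821]
phi = -(1.8278 + 0.9821) = -2.8098
Step 2: Compute augmented objective.
t*f(x) = 2.91*-7.58 = -22.0578
Total = -22.0578 - 2.8098 = -24.8676


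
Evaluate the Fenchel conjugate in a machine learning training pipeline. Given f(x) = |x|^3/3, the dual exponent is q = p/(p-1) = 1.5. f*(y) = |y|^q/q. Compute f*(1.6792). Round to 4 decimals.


The conjugate exponent q satisfies 1/p + 1/q = 1.
p = 3, so q = 3/(3 - 1) = 1.5
|y|^q = 1.6792^1.5 = 2.176
f*(1.6792) = 2.176 / 1.5 = 1.4506


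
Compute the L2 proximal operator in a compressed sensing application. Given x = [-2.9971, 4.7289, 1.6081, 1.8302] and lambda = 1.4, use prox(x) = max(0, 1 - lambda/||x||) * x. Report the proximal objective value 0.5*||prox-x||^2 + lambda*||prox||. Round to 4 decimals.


Step 1: Compute ||x||.
||x|| = 6.1058
Step 2: Compute scaling factor.
scale = max(0, 1 - 1.4/6.1058) = 0.7707
Step 3: prox(x) = [-2.3099, 3.6446, 1.2394, 1.4106]
||prox(x)|| = 4.7058
Step 4: Proximal objective.
0.5*||prox-x||^2 = 0.98
lambda*||prox|| = 6.5881
Total = 7.5681
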